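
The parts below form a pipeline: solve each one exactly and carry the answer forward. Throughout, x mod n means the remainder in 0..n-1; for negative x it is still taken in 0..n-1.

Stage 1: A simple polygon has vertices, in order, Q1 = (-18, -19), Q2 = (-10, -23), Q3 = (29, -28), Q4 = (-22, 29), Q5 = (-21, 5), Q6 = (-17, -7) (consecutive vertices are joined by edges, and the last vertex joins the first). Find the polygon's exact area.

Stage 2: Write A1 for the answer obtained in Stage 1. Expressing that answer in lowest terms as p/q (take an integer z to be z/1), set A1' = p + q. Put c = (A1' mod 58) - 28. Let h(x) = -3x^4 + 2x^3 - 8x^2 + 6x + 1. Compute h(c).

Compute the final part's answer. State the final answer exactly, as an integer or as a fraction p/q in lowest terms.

-1208274

Stage 1: cross terms: (-18*-23 - -10*-19)=224, (-10*-28 - 29*-23)=947, (29*29 - -22*-28)=225, (-22*5 - -21*29)=499, (-21*-7 - -17*5)=232, (-17*-19 - -18*-7)=197; twice the area = |2324| = 2324; area = 1162; answer 1162
Stage 2: A1 = 1162; threaded value p + q = 1163; c = -25; -3*(-25)^4 + 2*(-25)^3 - 8*(-25)^2 + 6*(-25)^1 + 1 = (-1171875) + (-31250) + (-5000) + (-150) + (1) = -1208274; answer -1208274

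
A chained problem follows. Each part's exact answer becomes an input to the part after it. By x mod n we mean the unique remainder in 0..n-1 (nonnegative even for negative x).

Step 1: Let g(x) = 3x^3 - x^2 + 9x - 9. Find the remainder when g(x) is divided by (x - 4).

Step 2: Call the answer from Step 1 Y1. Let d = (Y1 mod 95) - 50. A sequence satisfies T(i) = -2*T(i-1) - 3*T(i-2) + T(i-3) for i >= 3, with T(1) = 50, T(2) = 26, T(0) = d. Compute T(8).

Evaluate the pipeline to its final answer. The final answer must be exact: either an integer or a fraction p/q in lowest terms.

-3274

Step 1: remainder = value at the root: 3*(4)^3 - 1*(4)^2 + 9*(4)^1 - 9 = (192) + (-16) + (36) + (-9) = 203; answer 203
Step 2: Y1 = 203; d = -37; T(3) = -2*(26) - 3*(50) + 1*(-37) = -239; iterating: T(3)=-239, T(4)=450, T(5)=-157, T(6)=-1275, T(7)=3471, T(8)=-3274; answer -3274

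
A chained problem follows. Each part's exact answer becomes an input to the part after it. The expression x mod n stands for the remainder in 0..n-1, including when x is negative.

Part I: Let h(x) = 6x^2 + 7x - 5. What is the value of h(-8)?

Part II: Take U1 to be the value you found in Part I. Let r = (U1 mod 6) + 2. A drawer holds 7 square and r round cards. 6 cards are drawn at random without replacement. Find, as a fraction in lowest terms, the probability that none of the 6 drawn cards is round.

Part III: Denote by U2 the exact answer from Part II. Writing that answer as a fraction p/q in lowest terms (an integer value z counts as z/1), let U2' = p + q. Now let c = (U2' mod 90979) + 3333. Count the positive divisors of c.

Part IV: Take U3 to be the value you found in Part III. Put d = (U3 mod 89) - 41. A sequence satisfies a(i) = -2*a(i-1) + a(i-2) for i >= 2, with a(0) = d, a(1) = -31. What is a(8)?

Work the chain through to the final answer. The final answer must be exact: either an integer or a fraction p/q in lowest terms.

6395

Part I: 6*(-8)^2 + 7*(-8)^1 - 5 = (384) + (-56) + (-5) = 323; answer 323
Part II: U1 = 323; r = 7; total draws C(14,6) = 3003; favorable C(7,6) = 7; P = 1/429; answer 1/429
Part III: U2 = 1/429; threaded value p + q = 430; c = 3763; 3763 = 53 * 71; number of divisors = (1+1) * (1+1) = 4; answer 4
Part IV: U3 = 4; d = -37; a(2) = -2*(-31) + 1*(-37) = 25; iterating: a(2)=25, a(3)=-81, a(4)=187, a(5)=-455, a(6)=1097, a(7)=-2649, a(8)=6395; answer 6395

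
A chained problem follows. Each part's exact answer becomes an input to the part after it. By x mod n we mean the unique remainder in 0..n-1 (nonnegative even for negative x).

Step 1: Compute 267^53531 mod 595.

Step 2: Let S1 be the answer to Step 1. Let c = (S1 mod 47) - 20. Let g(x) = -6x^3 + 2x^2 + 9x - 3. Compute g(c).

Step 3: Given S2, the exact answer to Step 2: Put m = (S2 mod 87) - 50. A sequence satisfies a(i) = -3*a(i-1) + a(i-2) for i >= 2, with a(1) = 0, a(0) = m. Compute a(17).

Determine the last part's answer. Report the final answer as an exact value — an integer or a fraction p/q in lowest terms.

1167650253

Step 1: squarings mod 595: 267^1=267, 267^2=484, 267^4=421, 267^8=526, 267^16=1, 267^32=1, 267^64=1, 267^128=1, 267^256=1, 267^512=1, 267^1024=1, 267^2048=1, 267^4096=1, 267^8192=1, 267^16384=1, 267^32768=1; 267^53531 = 267^1 * 267^2 * 267^8 * 267^16 * 267^256 * 267^4096 * 267^16384 * 267^32768 = 533 (mod 595); answer 533
Step 2: S1 = 533; c = -4; -6*(-4)^3 + 2*(-4)^2 + 9*(-4)^1 - 3 = (384) + (32) + (-36) + (-3) = 377; answer 377
Step 3: S2 = 377; m = -21; a(2) = -3*(0) + 1*(-21) = -21; iterating: a(2)=-21, a(3)=63, a(4)=-210, a(5)=693, a(6)=-2289, a(7)=7560, a(8)=-24969, a(9)=82467, a(10)=-272370, a(11)=899577, a(12)=-2971101, a(13)=9812880, a(14)=-32409741, a(15)=107042103, a(16)=-353536050, a(17)=1167650253; answer 1167650253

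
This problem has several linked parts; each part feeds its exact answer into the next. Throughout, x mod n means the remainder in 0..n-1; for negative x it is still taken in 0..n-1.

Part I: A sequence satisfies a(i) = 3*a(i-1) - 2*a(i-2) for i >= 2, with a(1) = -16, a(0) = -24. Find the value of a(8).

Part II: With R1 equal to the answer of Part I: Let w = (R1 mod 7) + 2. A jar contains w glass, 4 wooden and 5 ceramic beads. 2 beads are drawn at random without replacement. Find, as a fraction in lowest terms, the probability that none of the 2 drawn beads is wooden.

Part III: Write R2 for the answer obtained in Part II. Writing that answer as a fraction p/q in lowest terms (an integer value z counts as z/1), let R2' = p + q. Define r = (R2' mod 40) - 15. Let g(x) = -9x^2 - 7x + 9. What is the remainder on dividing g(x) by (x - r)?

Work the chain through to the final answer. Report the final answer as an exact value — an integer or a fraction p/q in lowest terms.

Part I: a(2) = 3*(-16) - 2*(-24) = 0; iterating: a(2)=0, a(3)=32, a(4)=96, a(5)=224, a(6)=480, a(7)=992, a(8)=2016; answer 2016
Part II: R1 = 2016; w = 2; total draws C(11,2) = 55; favorable C(7,2) = 21; P = 21/55; answer 21/55
Part III: R2 = 21/55; threaded value p + q = 76; r = 21; remainder = value at the root: -9*(21)^2 - 7*(21)^1 + 9 = (-3969) + (-147) + (9) = -4107; answer -4107

-4107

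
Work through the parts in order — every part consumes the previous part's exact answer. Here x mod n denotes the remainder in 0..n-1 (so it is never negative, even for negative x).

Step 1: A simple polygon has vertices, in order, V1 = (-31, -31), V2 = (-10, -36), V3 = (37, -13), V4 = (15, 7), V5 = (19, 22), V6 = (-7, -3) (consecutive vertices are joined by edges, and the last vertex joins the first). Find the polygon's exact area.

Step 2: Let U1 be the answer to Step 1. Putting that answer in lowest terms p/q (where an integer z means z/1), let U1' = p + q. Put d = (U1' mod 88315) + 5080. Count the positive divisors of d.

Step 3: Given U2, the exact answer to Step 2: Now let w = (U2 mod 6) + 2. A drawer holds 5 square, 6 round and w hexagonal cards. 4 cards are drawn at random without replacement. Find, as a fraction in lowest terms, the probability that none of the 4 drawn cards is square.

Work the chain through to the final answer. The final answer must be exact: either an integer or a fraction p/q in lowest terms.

14/143

Step 1: cross terms: (-31*-36 - -10*-31)=806, (-10*-13 - 37*-36)=1462, (37*7 - 15*-13)=454, (15*22 - 19*7)=197, (19*-3 - -7*22)=97, (-7*-31 - -31*-3)=124; twice the area = |3140| = 3140; area = 1570; answer 1570
Step 2: U1 = 1570; threaded value p + q = 1571; d = 6651; 6651 = 3^2 * 739; number of divisors = (2+1) * (1+1) = 6; answer 6
Step 3: U2 = 6; w = 2; total draws C(13,4) = 715; favorable C(8,4) = 70; P = 14/143; answer 14/143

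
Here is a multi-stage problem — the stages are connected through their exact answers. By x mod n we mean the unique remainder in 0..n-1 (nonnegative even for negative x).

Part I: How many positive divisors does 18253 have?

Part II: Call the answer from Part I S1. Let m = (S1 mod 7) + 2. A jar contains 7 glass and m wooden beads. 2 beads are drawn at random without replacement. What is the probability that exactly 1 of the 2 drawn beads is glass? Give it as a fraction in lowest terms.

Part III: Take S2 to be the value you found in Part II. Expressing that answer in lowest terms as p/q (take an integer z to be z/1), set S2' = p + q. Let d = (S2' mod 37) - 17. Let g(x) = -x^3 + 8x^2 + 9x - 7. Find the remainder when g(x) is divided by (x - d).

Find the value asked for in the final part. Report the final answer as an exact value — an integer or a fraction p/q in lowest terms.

945

Part I: 18253 is prime, so its only divisors are 1 and 18253; count = 2; answer 2
Part II: S1 = 2; m = 4; total draws C(11,2) = 55; favorable C(7,1)*C(4,1) = 28; P = 28/55; answer 28/55
Part III: S2 = 28/55; threaded value p + q = 83; d = -8; remainder = value at the root: -1*(-8)^3 + 8*(-8)^2 + 9*(-8)^1 - 7 = (512) + (512) + (-72) + (-7) = 945; answer 945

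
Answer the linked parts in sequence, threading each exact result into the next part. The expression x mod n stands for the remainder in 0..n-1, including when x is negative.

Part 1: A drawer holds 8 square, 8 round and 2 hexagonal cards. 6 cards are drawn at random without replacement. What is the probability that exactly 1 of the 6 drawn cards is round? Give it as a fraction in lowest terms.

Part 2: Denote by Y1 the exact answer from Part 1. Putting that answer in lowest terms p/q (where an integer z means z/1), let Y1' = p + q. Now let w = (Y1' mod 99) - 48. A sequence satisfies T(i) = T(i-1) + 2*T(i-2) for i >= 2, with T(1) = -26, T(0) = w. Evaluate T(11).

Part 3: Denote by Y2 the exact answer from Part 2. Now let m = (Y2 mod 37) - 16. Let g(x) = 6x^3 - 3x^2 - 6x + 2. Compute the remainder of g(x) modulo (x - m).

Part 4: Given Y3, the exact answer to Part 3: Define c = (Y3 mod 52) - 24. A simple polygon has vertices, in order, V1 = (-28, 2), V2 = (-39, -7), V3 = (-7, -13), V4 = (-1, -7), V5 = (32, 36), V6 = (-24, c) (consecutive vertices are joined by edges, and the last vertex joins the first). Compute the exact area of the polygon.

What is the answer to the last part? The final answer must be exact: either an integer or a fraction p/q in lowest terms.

Part 1: total draws C(18,6) = 18564; favorable C(8,1)*C(10,5) = 2016; P = 24/221; answer 24/221
Part 2: Y1 = 24/221; threaded value p + q = 245; w = -1; T(2) = 1*(-26) + 2*(-1) = -28; iterating: T(2)=-28, T(3)=-80, T(4)=-136, T(5)=-296, T(6)=-568, T(7)=-1160, T(8)=-2296, T(9)=-4616, T(10)=-9208, T(11)=-18440; answer -18440
Part 3: Y2 = -18440; m = 7; remainder = value at the root: 6*(7)^3 - 3*(7)^2 - 6*(7)^1 + 2 = (2058) + (-147) + (-42) + (2) = 1871; answer 1871
Part 4: Y3 = 1871; c = 27; cross terms: (-28*-7 - -39*2)=274, (-39*-13 - -7*-7)=458, (-7*-7 - -1*-13)=36, (-1*36 - 32*-7)=188, (32*27 - -24*36)=1728, (-24*2 - -28*27)=708; twice the area = |3392| = 3392; area = 1696; answer 1696

1696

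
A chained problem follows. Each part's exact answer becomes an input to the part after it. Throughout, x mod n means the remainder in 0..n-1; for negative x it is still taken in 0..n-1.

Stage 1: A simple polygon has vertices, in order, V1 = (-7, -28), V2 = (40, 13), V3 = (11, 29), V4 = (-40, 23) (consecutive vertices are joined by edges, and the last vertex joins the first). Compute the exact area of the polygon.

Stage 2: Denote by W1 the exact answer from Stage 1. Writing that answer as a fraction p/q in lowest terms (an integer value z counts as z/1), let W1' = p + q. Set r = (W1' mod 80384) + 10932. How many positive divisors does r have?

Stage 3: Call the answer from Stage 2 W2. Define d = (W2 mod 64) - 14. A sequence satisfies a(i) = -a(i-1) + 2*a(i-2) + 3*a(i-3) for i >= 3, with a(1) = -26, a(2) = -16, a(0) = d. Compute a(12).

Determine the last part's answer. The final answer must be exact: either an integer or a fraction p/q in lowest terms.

-2640

Stage 1: cross terms: (-7*13 - 40*-28)=1029, (40*29 - 11*13)=1017, (11*23 - -40*29)=1413, (-40*-28 - -7*23)=1281; twice the area = |4740| = 4740; area = 2370; answer 2370
Stage 2: W1 = 2370; threaded value p + q = 2371; r = 13303; 13303 = 53 * 251; number of divisors = (1+1) * (1+1) = 4; answer 4
Stage 3: W2 = 4; d = -10; a(3) = -1*(-16) + 2*(-26) + 3*(-10) = -66; iterating: a(3)=-66, a(4)=-44, a(5)=-136, a(6)=-150, a(7)=-254, a(8)=-454, a(9)=-504, a(10)=-1166, a(11)=-1204, a(12)=-2640; answer -2640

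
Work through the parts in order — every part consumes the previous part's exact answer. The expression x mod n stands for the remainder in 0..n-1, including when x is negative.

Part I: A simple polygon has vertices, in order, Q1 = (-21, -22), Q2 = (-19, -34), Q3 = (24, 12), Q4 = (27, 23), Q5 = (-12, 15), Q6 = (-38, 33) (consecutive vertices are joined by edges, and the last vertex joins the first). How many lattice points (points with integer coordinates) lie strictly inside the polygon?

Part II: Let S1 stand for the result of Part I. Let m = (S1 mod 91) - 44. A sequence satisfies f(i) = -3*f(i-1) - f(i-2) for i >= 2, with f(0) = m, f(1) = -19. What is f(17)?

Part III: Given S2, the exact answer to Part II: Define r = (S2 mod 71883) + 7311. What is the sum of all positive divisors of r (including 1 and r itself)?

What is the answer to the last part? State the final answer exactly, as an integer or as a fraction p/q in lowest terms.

24948

Part I: cross terms: (-21*-34 - -19*-22)=296, (-19*12 - 24*-34)=588, (24*23 - 27*12)=228, (27*15 - -12*23)=681, (-12*33 - -38*15)=174, (-38*-22 - -21*33)=1529; twice the area = |3496| = 3496; area = 1748; boundary points = 2 + 1 + 1 + 1 + 2 + 1 = 8; strictly interior points = area - boundary/2 + 1 = 1745; answer 1745
Part II: S1 = 1745; m = -28; f(2) = -3*(-19) - 1*(-28) = 85; iterating: f(2)=85, f(3)=-236, f(4)=623, f(5)=-1633, f(6)=4276, f(7)=-11195, f(8)=29309, f(9)=-76732, f(10)=200887, f(11)=-525929, f(12)=1376900, f(13)=-3604771, f(14)=9437413, f(15)=-24707468, f(16)=64684991, f(17)=-169347505; answer -169347505
Part III: S2 = -169347505; r = 16154; 16154 = 2 * 41 * 197; sigma = (1 + 2) * (1 + 41) * (1 + 197) = 3 * 42 * 198 = 24948; answer 24948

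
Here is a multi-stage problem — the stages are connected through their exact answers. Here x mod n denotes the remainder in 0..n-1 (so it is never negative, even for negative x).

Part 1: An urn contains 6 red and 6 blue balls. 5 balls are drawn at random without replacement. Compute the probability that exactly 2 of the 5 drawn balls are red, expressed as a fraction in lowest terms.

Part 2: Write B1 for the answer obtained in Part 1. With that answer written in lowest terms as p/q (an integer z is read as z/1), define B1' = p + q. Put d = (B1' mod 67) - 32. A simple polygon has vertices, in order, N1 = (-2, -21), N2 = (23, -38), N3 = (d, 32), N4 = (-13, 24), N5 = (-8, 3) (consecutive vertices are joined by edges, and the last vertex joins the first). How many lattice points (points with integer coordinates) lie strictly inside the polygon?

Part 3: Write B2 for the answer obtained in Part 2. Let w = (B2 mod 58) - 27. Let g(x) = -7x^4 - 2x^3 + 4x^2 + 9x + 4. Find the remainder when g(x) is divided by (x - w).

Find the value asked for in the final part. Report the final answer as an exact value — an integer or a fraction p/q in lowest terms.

-262762

Part 1: total draws C(12,5) = 792; favorable C(6,2)*C(6,3) = 300; P = 25/66; answer 25/66
Part 2: B1 = 25/66; threaded value p + q = 91; d = -8; cross terms: (-2*-38 - 23*-21)=559, (23*32 - -8*-38)=432, (-8*24 - -13*32)=224, (-13*3 - -8*24)=153, (-8*-21 - -2*3)=174; twice the area = |1542| = 1542; area = 771; boundary points = 1 + 1 + 1 + 1 + 6 = 10; strictly interior points = area - boundary/2 + 1 = 767; answer 767
Part 3: B2 = 767; w = -14; remainder = value at the root: -7*(-14)^4 - 2*(-14)^3 + 4*(-14)^2 + 9*(-14)^1 + 4 = (-268912) + (5488) + (784) + (-126) + (4) = -262762; answer -262762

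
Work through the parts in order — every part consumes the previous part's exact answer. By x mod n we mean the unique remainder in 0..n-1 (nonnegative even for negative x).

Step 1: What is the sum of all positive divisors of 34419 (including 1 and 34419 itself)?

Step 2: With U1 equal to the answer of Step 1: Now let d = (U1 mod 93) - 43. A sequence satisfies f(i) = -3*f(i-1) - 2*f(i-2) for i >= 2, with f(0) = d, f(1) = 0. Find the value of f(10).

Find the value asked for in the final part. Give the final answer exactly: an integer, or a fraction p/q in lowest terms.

10220

Step 1: 34419 = 3 * 7 * 11 * 149; sigma = (1 + 3) * (1 + 7) * (1 + 11) * (1 + 149) = 4 * 8 * 12 * 150 = 57600; answer 57600
Step 2: U1 = 57600; d = -10; f(2) = -3*(0) - 2*(-10) = 20; iterating: f(2)=20, f(3)=-60, f(4)=140, f(5)=-300, f(6)=620, f(7)=-1260, f(8)=2540, f(9)=-5100, f(10)=10220; answer 10220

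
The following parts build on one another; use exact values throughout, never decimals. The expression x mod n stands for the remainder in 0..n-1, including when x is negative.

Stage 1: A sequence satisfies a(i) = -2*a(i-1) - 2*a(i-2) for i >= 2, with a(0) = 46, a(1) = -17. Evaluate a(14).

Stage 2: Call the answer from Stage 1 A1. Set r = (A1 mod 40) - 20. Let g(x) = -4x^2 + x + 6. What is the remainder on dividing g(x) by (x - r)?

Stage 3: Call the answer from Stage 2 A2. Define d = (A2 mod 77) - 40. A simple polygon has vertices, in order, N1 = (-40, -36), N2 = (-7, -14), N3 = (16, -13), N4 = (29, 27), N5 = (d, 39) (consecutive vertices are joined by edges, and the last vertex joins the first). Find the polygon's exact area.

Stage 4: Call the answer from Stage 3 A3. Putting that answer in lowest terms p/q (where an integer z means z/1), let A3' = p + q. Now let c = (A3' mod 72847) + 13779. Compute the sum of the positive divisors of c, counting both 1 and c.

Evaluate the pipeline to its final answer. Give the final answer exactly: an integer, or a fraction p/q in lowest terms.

44352

Stage 1: a(2) = -2*(-17) - 2*(46) = -58; iterating: a(2)=-58, a(3)=150, a(4)=-184, a(5)=68, a(6)=232, a(7)=-600, a(8)=736, a(9)=-272, a(10)=-928, a(11)=2400, a(12)=-2944, a(13)=1088, a(14)=3712; answer 3712
Stage 2: A1 = 3712; r = 12; remainder = value at the root: -4*(12)^2 + 1*(12)^1 + 6 = (-576) + (12) + (6) = -558; answer -558
Stage 3: A2 = -558; d = 18; cross terms: (-40*-14 - -7*-36)=308, (-7*-13 - 16*-14)=315, (16*27 - 29*-13)=809, (29*39 - 18*27)=645, (18*-36 - -40*39)=912; twice the area = |2989| = 2989; area = 2989/2; answer 2989/2
Stage 4: A3 = 2989/2; threaded value p + q = 2991; c = 16770; 16770 = 2 * 3 * 5 * 13 * 43; sigma = (1 + 2) * (1 + 3) * (1 + 5) * (1 + 13) * (1 + 43) = 3 * 4 * 6 * 14 * 44 = 44352; answer 44352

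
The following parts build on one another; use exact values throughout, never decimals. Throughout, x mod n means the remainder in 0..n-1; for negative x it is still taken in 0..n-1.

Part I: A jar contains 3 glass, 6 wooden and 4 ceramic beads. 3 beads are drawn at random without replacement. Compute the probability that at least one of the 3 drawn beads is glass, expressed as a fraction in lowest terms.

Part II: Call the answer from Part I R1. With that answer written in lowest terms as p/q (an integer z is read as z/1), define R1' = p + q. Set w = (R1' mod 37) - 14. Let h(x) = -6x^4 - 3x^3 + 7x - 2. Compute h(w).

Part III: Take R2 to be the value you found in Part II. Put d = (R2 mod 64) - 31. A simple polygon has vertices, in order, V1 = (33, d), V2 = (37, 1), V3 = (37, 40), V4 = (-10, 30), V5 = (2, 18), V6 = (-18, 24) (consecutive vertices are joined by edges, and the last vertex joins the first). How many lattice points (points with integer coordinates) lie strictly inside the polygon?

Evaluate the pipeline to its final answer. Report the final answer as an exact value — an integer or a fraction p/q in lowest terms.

Part I: total draws C(13,3) = 286; complement C(10,3) = 120; favorable 286 - 120 = 166; P = 83/143; answer 83/143
Part II: R1 = 83/143; threaded value p + q = 226; w = -10; -6*(-10)^4 - 3*(-10)^3 + 7*(-10)^1 - 2 = (-60000) + (3000) + (-70) + (-2) = -57072; answer -57072
Part III: R2 = -57072; d = -15; cross terms: (33*1 - 37*-15)=588, (37*40 - 37*1)=1443, (37*30 - -10*40)=1510, (-10*18 - 2*30)=-240, (2*24 - -18*18)=372, (-18*-15 - 33*24)=-522; twice the area = |3151| = 3151; area = 3151/2; boundary points = 4 + 39 + 1 + 12 + 2 + 3 = 61; strictly interior points = area - boundary/2 + 1 = 1546; answer 1546

1546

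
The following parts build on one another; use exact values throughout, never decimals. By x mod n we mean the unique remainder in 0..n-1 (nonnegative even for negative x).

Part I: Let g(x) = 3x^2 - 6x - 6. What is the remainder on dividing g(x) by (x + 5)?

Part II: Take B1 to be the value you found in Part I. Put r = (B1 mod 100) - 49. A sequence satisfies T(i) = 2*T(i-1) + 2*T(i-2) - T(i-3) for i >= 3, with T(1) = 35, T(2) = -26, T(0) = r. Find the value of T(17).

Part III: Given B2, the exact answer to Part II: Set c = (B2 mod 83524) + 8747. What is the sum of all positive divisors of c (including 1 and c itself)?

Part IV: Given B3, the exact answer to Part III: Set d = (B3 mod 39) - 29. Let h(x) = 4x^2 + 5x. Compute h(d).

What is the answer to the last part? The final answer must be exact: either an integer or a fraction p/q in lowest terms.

Part I: remainder = value at the root: 3*(-5)^2 - 6*(-5)^1 - 6 = (75) + (30) + (-6) = 99; answer 99
Part II: B1 = 99; r = 50; T(3) = 2*(-26) + 2*(35) - 1*(50) = -32; iterating: T(3)=-32, T(4)=-151, T(5)=-340, T(6)=-950, T(7)=-2429, T(8)=-6418, T(9)=-16744, T(10)=-43895, T(11)=-114860, T(12)=-300766, T(13)=-787357, T(14)=-2061386, T(15)=-5396720, T(16)=-14128855, T(17)=-36989764; answer -36989764
Part III: B2 = -36989764; c = 20115; 20115 = 3^3 * 5 * 149; sigma = (1 + 3 + 9 + 27) * (1 + 5) * (1 + 149) = 40 * 6 * 150 = 36000; answer 36000
Part IV: B3 = 36000; d = -26; 4*(-26)^2 + 5*(-26)^1 = (2704) + (-130) = 2574; answer 2574

2574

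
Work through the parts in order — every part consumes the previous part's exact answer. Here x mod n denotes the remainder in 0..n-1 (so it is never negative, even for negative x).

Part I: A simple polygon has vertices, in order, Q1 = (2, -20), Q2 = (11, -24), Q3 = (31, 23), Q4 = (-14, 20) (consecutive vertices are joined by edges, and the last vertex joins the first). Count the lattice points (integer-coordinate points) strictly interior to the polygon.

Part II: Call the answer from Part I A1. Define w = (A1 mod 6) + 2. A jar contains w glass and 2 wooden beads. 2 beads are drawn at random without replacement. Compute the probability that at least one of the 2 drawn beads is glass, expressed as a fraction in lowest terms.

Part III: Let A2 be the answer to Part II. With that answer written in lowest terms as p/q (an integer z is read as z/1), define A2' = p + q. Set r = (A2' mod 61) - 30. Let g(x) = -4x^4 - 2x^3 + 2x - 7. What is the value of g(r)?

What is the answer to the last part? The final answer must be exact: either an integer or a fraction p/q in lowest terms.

Part I: cross terms: (2*-24 - 11*-20)=172, (11*23 - 31*-24)=997, (31*20 - -14*23)=942, (-14*-20 - 2*20)=240; twice the area = |2351| = 2351; area = 2351/2; boundary points = 1 + 1 + 3 + 8 = 13; strictly interior points = area - boundary/2 + 1 = 1170; answer 1170
Part II: A1 = 1170; w = 2; total draws C(4,2) = 6; complement C(2,2) = 1; favorable 6 - 1 = 5; P = 5/6; answer 5/6
Part III: A2 = 5/6; threaded value p + q = 11; r = -19; -4*(-19)^4 - 2*(-19)^3 + 2*(-19)^1 - 7 = (-521284) + (13718) + (-38) + (-7) = -507611; answer -507611

-507611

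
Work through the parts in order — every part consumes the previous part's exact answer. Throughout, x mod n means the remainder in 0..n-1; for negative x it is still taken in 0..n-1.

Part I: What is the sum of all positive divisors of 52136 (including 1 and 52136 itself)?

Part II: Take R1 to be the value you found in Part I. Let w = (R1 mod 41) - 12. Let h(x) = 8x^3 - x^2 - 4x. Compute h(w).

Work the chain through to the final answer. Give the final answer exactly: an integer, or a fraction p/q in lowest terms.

Part I: 52136 = 2^3 * 7^3 * 19; sigma = (1 + 2 + 4 + 8) * (1 + 7 + 49 + 343) * (1 + 19) = 15 * 400 * 20 = 120000; answer 120000
Part II: R1 = 120000; w = 22; 8*(22)^3 - 1*(22)^2 - 4*(22)^1 = (85184) + (-484) + (-88) = 84612; answer 84612

84612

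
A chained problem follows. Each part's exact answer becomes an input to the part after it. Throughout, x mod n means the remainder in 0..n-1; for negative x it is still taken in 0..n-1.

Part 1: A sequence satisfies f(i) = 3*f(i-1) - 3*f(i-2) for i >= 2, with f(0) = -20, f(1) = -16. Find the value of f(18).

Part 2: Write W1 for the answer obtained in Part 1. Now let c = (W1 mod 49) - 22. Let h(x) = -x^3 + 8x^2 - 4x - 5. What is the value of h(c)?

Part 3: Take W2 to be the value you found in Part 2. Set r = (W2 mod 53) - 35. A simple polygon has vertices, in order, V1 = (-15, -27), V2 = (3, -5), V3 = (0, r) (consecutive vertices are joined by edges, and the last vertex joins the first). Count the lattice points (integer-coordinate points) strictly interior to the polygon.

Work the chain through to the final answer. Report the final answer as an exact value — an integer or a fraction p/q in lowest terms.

Part 1: f(2) = 3*(-16) - 3*(-20) = 12; iterating: f(2)=12, f(3)=84, f(4)=216, f(5)=396, f(6)=540, f(7)=432, f(8)=-324, f(9)=-2268, f(10)=-5832, f(11)=-10692, f(12)=-14580, f(13)=-11664, f(14)=8748, f(15)=61236, f(16)=157464, f(17)=288684, f(18)=393660; answer 393660
Part 2: W1 = 393660; c = 21; -1*(21)^3 + 8*(21)^2 - 4*(21)^1 - 5 = (-9261) + (3528) + (-84) + (-5) = -5822; answer -5822
Part 3: W2 = -5822; r = -27; cross terms: (-15*-5 - 3*-27)=156, (3*-27 - 0*-5)=-81, (0*-27 - -15*-27)=-405; twice the area = |-330| = 330; area = 165; boundary points = 2 + 1 + 15 = 18; strictly interior points = area - boundary/2 + 1 = 157; answer 157

157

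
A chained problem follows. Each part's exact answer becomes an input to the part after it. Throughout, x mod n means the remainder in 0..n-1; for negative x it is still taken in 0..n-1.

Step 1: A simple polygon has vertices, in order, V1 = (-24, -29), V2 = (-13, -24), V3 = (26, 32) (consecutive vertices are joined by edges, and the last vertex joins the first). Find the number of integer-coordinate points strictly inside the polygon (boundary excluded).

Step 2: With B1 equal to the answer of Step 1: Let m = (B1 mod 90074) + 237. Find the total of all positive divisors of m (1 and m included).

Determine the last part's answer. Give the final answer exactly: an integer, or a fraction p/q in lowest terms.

600

Step 1: cross terms: (-24*-24 - -13*-29)=199, (-13*32 - 26*-24)=208, (26*-29 - -24*32)=14; twice the area = |421| = 421; area = 421/2; boundary points = 1 + 1 + 1 = 3; strictly interior points = area - boundary/2 + 1 = 210; answer 210
Step 2: B1 = 210; m = 447; 447 = 3 * 149; sigma = (1 + 3) * (1 + 149) = 4 * 150 = 600; answer 600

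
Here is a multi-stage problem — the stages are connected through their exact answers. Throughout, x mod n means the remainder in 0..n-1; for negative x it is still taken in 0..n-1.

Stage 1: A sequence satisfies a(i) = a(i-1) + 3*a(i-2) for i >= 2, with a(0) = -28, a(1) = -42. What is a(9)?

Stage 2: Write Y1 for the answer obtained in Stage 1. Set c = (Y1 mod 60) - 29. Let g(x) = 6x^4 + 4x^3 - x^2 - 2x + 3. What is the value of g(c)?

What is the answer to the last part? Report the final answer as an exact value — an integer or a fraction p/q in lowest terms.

15718

Stage 1: a(2) = 1*(-42) + 3*(-28) = -126; iterating: a(2)=-126, a(3)=-252, a(4)=-630, a(5)=-1386, a(6)=-3276, a(7)=-7434, a(8)=-17262, a(9)=-39564; answer -39564
Stage 2: Y1 = -39564; c = 7; 6*(7)^4 + 4*(7)^3 - 1*(7)^2 - 2*(7)^1 + 3 = (14406) + (1372) + (-49) + (-14) + (3) = 15718; answer 15718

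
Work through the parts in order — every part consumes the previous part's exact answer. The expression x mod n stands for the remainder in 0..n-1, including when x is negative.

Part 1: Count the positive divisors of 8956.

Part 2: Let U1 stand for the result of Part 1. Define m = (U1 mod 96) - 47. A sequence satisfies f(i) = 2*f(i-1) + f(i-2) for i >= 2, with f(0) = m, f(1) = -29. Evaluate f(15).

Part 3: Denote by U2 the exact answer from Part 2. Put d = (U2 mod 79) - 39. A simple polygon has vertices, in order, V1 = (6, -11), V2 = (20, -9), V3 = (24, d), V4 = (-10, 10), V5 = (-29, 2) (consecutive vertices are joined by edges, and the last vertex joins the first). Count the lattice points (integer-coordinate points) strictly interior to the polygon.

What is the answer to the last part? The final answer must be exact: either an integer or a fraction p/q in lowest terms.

Part 1: 8956 = 2^2 * 2239; number of divisors = (2+1) * (1+1) = 6; answer 6
Part 2: U1 = 6; m = -41; f(2) = 2*(-29) + 1*(-41) = -99; iterating: f(2)=-99, f(3)=-227, f(4)=-553, f(5)=-1333, f(6)=-3219, f(7)=-7771, f(8)=-18761, f(9)=-45293, f(10)=-109347, f(11)=-263987, f(12)=-637321, f(13)=-1538629, f(14)=-3714579, f(15)=-8967787; answer -8967787
Part 3: U2 = -8967787; d = 17; cross terms: (6*-9 - 20*-11)=166, (20*17 - 24*-9)=556, (24*10 - -10*17)=410, (-10*2 - -29*10)=270, (-29*-11 - 6*2)=307; twice the area = |1709| = 1709; area = 1709/2; boundary points = 2 + 2 + 1 + 1 + 1 = 7; strictly interior points = area - boundary/2 + 1 = 852; answer 852

852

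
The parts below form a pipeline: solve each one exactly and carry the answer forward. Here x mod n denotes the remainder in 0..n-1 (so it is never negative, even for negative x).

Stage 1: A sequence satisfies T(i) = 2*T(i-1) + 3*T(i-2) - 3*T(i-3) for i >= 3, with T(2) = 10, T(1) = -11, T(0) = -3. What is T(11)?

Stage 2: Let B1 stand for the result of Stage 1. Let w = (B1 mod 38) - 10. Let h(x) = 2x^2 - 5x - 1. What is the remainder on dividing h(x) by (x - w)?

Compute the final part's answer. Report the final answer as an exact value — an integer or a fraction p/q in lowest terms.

Stage 1: T(3) = 2*(10) + 3*(-11) - 3*(-3) = -4; iterating: T(3)=-4, T(4)=55, T(5)=68, T(6)=313, T(7)=665, T(8)=2065, T(9)=5186, T(10)=14572, T(11)=38507; answer 38507
Stage 2: B1 = 38507; w = 3; remainder = value at the root: 2*(3)^2 - 5*(3)^1 - 1 = (18) + (-15) + (-1) = 2; answer 2

2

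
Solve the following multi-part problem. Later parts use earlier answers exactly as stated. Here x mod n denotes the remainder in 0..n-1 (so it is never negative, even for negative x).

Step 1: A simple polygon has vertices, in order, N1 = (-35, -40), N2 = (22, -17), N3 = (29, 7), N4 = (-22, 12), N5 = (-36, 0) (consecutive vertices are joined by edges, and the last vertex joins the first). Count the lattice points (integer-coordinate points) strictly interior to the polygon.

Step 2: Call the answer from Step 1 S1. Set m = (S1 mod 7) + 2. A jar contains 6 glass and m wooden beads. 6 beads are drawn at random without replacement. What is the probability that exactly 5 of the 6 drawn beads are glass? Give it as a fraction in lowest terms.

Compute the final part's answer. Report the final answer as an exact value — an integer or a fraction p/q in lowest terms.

16/1001

Step 1: cross terms: (-35*-17 - 22*-40)=1475, (22*7 - 29*-17)=647, (29*12 - -22*7)=502, (-22*0 - -36*12)=432, (-36*-40 - -35*0)=1440; twice the area = |4496| = 4496; area = 2248; boundary points = 1 + 1 + 1 + 2 + 1 = 6; strictly interior points = area - boundary/2 + 1 = 2246; answer 2246
Step 2: S1 = 2246; m = 8; total draws C(14,6) = 3003; favorable C(6,5)*C(8,1) = 48; P = 16/1001; answer 16/1001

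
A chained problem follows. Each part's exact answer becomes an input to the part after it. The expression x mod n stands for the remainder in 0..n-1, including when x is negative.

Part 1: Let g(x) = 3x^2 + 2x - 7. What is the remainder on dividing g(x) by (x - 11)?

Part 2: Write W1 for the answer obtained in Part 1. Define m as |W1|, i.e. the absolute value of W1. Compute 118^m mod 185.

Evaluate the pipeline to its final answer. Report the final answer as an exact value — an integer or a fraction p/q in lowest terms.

149

Part 1: remainder = value at the root: 3*(11)^2 + 2*(11)^1 - 7 = (363) + (22) + (-7) = 378; answer 378
Part 2: W1 = 378; m = 378; squarings mod 185: 118^1=118, 118^2=49, 118^4=181, 118^8=16, 118^16=71, 118^32=46, 118^64=81, 118^128=86, 118^256=181; 118^378 = 118^2 * 118^8 * 118^16 * 118^32 * 118^64 * 118^256 = 149 (mod 185); answer 149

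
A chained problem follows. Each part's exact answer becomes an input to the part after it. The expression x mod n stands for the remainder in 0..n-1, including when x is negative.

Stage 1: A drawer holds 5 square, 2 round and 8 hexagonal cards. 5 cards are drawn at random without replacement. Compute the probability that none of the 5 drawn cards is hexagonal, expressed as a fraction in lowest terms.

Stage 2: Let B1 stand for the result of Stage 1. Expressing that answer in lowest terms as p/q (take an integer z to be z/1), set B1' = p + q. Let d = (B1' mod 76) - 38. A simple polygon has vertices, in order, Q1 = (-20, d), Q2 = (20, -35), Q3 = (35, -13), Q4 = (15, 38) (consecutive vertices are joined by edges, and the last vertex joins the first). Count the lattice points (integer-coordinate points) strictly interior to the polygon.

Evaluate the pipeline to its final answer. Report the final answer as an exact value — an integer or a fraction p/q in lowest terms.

1897

Stage 1: total draws C(15,5) = 3003; favorable C(7,5) = 21; P = 1/143; answer 1/143
Stage 2: B1 = 1/143; threaded value p + q = 144; d = 30; cross terms: (-20*-35 - 20*30)=100, (20*-13 - 35*-35)=965, (35*38 - 15*-13)=1525, (15*30 - -20*38)=1210; twice the area = |3800| = 3800; area = 1900; boundary points = 5 + 1 + 1 + 1 = 8; strictly interior points = area - boundary/2 + 1 = 1897; answer 1897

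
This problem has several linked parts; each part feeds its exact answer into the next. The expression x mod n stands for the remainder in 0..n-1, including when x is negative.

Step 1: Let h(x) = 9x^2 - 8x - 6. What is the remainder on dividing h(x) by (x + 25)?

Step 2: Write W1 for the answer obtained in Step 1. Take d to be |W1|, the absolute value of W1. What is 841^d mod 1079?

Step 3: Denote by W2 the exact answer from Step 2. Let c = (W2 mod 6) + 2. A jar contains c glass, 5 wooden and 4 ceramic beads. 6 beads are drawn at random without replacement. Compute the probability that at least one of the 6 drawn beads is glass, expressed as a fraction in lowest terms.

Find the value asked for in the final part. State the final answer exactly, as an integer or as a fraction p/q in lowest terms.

136/143

Step 1: remainder = value at the root: 9*(-25)^2 - 8*(-25)^1 - 6 = (5625) + (200) + (-6) = 5819; answer 5819
Step 2: W1 = 5819; d = 5819; squarings mod 1079: 841^1=841, 841^2=536, 841^4=282, 841^8=757, 841^16=100, 841^32=289, 841^64=438, 841^128=861, 841^256=48, 841^512=146, 841^1024=815, 841^2048=640, 841^4096=659; 841^5819 = 841^1 * 841^2 * 841^8 * 841^16 * 841^32 * 841^128 * 841^512 * 841^1024 * 841^4096 = 692 (mod 1079); answer 692
Step 3: W2 = 692; c = 4; total draws C(13,6) = 1716; complement C(9,6) = 84; favorable 1716 - 84 = 1632; P = 136/143; answer 136/143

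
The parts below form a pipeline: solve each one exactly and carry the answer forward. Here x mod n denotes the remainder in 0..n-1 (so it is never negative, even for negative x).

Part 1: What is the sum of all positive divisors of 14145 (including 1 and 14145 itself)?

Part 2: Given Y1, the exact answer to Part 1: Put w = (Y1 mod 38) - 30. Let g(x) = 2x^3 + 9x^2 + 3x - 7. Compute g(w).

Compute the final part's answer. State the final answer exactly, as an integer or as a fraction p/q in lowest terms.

Part 1: 14145 = 3 * 5 * 23 * 41; sigma = (1 + 3) * (1 + 5) * (1 + 23) * (1 + 41) = 4 * 6 * 24 * 42 = 24192; answer 24192
Part 2: Y1 = 24192; w = -6; 2*(-6)^3 + 9*(-6)^2 + 3*(-6)^1 - 7 = (-432) + (324) + (-18) + (-7) = -133; answer -133

-133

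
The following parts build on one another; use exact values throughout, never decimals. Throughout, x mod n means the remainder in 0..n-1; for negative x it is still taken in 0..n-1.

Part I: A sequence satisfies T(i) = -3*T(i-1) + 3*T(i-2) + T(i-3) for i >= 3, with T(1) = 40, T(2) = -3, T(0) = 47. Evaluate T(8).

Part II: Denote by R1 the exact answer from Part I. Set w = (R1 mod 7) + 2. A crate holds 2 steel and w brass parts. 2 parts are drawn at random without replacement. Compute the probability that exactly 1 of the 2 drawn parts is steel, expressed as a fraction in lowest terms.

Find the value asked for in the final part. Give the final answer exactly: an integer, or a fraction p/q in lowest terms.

7/18

Part I: T(3) = -3*(-3) + 3*(40) + 1*(47) = 176; iterating: T(3)=176, T(4)=-497, T(5)=2016, T(6)=-7363, T(7)=27640, T(8)=-102993; answer -102993
Part II: R1 = -102993; w = 7; total draws C(9,2) = 36; favorable C(2,1)*C(7,1) = 14; P = 7/18; answer 7/18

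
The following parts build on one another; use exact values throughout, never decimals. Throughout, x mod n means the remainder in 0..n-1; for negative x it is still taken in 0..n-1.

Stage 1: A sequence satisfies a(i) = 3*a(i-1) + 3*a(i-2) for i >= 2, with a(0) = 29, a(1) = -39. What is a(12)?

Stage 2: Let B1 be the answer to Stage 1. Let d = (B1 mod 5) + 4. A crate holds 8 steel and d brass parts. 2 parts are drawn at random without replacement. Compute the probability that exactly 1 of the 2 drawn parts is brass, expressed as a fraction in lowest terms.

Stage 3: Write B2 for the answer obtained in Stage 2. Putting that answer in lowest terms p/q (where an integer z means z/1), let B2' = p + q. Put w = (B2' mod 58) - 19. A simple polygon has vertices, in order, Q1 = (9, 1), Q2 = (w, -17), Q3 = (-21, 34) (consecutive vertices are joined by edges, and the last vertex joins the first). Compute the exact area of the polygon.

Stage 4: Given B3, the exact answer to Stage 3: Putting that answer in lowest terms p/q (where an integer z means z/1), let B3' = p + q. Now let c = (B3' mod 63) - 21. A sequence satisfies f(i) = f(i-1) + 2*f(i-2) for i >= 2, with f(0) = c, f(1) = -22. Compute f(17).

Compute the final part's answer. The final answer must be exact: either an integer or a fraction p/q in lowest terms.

-1267032

Stage 1: a(2) = 3*(-39) + 3*(29) = -30; iterating: a(2)=-30, a(3)=-207, a(4)=-711, a(5)=-2754, a(6)=-10395, a(7)=-39447, a(8)=-149526, a(9)=-566919, a(10)=-2149335, a(11)=-8148762, a(12)=-30894291; answer -30894291
Stage 2: B1 = -30894291; d = 8; total draws C(16,2) = 120; favorable C(8,1)*C(8,1) = 64; P = 8/15; answer 8/15
Stage 3: B2 = 8/15; threaded value p + q = 23; w = 4; cross terms: (9*-17 - 4*1)=-157, (4*34 - -21*-17)=-221, (-21*1 - 9*34)=-327; twice the area = |-705| = 705; area = 705/2; answer 705/2
Stage 4: B3 = 705/2; threaded value p + q = 707; c = -7; f(2) = 1*(-22) + 2*(-7) = -36; iterating: f(2)=-36, f(3)=-80, f(4)=-152, f(5)=-312, f(6)=-616, f(7)=-1240, f(8)=-2472, f(9)=-4952, f(10)=-9896, f(11)=-19800, f(12)=-39592, f(13)=-79192, f(14)=-158376, f(15)=-316760, f(16)=-633512, f(17)=-1267032; answer -1267032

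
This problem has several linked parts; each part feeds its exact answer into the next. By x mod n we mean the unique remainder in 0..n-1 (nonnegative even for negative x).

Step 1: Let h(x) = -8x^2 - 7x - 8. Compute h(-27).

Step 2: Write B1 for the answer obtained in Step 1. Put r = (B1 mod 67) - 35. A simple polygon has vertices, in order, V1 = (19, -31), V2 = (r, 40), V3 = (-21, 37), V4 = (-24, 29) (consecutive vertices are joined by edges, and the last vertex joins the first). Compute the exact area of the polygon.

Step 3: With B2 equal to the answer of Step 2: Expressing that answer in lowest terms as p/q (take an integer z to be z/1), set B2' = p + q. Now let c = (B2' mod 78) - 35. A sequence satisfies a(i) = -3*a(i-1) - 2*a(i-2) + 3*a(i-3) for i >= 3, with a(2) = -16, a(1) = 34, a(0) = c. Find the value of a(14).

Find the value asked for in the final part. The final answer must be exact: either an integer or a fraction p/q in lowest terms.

-192922

Step 1: -8*(-27)^2 - 7*(-27)^1 - 8 = (-5832) + (189) + (-8) = -5651; answer -5651
Step 2: B1 = -5651; r = 9; cross terms: (19*40 - 9*-31)=1039, (9*37 - -21*40)=1173, (-21*29 - -24*37)=279, (-24*-31 - 19*29)=193; twice the area = |2684| = 2684; area = 1342; answer 1342
Step 3: B2 = 1342; threaded value p + q = 1343; c = -18; a(3) = -3*(-16) - 2*(34) + 3*(-18) = -74; iterating: a(3)=-74, a(4)=356, a(5)=-968, a(6)=1970, a(7)=-2906, a(8)=1874, a(9)=6100, a(10)=-30766, a(11)=85720, a(12)=-177328, a(13)=268246, a(14)=-192922; answer -192922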